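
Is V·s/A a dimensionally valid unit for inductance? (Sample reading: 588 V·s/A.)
Yes

inductance has SI base units: kg * m^2 / (A^2 * s^2)
V·s/A reduces to the same SI base units, so it is a valid unit for inductance.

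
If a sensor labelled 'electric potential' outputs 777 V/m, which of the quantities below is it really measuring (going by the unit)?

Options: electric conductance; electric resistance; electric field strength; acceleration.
electric field strength

electric potential should have units dimensionally equivalent to kg * m^2 / (A * s^3) (e.g. V).
The given unit 'V/m' reduces to kg * m / (A * s^3). Of the listed options, that is the dimensionality of electric field strength.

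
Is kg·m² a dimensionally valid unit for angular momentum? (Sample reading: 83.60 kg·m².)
No

angular momentum has SI base units: kg * m^2 / s
kg·m² does NOT reduce to kg * m^2 / s; a valid unit for angular momentum would be e.g. kg·m²/s.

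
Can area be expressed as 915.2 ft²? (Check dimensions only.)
Yes

area has SI base units: m^2
ft² reduces to the same SI base units, so it is a valid unit for area.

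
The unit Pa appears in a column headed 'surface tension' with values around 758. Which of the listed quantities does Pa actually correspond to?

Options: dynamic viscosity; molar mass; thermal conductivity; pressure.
pressure

surface tension should have units dimensionally equivalent to kg / s^2 (e.g. N/m).
The given unit 'Pa' reduces to kg / (m * s^2). Of the listed options, that is the dimensionality of pressure.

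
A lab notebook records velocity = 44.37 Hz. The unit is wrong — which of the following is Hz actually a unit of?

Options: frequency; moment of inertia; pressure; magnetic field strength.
frequency

velocity should have units dimensionally equivalent to m / s (e.g. m/s).
The given unit 'Hz' reduces to 1 / s. Of the listed options, that is the dimensionality of frequency.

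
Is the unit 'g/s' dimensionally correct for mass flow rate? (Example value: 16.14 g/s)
Yes

mass flow rate has SI base units: kg / s
g/s reduces to the same SI base units, so it is a valid unit for mass flow rate.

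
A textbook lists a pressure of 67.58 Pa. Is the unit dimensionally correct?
Yes

pressure has SI base units: kg / (m * s^2)
Pa reduces to the same SI base units, so it is a valid unit for pressure.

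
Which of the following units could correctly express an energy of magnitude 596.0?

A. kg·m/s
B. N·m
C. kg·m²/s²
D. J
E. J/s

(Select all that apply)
B, C, D

energy has SI base units: kg * m^2 / s^2

Checking each option against kg * m^2 / s^2:
  A. kg·m/s: ✗ does not match
  B. N·m: ✓ matches
  C. kg·m²/s²: ✓ matches
  D. J: ✓ matches
  E. J/s: ✗ does not match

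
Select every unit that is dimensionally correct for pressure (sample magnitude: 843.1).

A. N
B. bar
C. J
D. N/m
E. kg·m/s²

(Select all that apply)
B

pressure has SI base units: kg / (m * s^2)

Checking each option against kg / (m * s^2):
  A. N: ✗ does not match
  B. bar: ✓ matches
  C. J: ✗ does not match
  D. N/m: ✗ does not match
  E. kg·m/s²: ✗ does not match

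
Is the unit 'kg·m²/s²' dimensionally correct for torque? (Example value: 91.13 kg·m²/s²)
Yes

torque has SI base units: kg * m^2 / s^2
kg·m²/s² reduces to the same SI base units, so it is a valid unit for torque.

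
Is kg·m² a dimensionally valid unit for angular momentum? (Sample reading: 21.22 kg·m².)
No

angular momentum has SI base units: kg * m^2 / s
kg·m² does NOT reduce to kg * m^2 / s; a valid unit for angular momentum would be e.g. kg·m²/s.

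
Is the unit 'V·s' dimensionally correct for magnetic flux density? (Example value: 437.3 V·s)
No

magnetic flux density has SI base units: kg / (A * s^2)
V·s does NOT reduce to kg / (A * s^2); a valid unit for magnetic flux density would be e.g. T.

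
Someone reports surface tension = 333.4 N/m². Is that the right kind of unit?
No

surface tension has SI base units: kg / s^2
N/m² does NOT reduce to kg / s^2; a valid unit for surface tension would be e.g. N/m.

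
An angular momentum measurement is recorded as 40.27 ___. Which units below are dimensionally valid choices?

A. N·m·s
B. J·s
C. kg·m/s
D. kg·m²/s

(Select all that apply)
A, B, D

angular momentum has SI base units: kg * m^2 / s

Checking each option against kg * m^2 / s:
  A. N·m·s: ✓ matches
  B. J·s: ✓ matches
  C. kg·m/s: ✗ does not match
  D. kg·m²/s: ✓ matches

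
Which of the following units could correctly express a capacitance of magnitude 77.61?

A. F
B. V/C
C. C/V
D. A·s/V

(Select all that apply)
A, C, D

capacitance has SI base units: A^2 * s^4 / (kg * m^2)

Checking each option against A^2 * s^4 / (kg * m^2):
  A. F: ✓ matches
  B. V/C: ✗ does not match
  C. C/V: ✓ matches
  D. A·s/V: ✓ matches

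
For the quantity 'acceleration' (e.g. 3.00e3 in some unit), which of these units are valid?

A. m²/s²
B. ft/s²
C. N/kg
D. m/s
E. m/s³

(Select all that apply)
B, C

acceleration has SI base units: m / s^2

Checking each option against m / s^2:
  A. m²/s²: ✗ does not match
  B. ft/s²: ✓ matches
  C. N/kg: ✓ matches
  D. m/s: ✗ does not match
  E. m/s³: ✗ does not match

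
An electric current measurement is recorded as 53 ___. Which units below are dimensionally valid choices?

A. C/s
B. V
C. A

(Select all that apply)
A, C

electric current has SI base units: A

Checking each option against A:
  A. C/s: ✓ matches
  B. V: ✗ does not match
  C. A: ✓ matches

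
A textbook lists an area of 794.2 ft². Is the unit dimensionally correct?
Yes

area has SI base units: m^2
ft² reduces to the same SI base units, so it is a valid unit for area.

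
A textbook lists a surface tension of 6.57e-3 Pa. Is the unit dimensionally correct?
No

surface tension has SI base units: kg / s^2
Pa does NOT reduce to kg / s^2; a valid unit for surface tension would be e.g. N/m.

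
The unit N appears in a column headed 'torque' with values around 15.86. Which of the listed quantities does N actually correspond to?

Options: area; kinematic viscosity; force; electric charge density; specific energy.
force

torque should have units dimensionally equivalent to kg * m^2 / s^2 (e.g. N·m).
The given unit 'N' reduces to kg * m / s^2. Of the listed options, that is the dimensionality of force.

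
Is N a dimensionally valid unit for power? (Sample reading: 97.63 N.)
No

power has SI base units: kg * m^2 / s^3
N does NOT reduce to kg * m^2 / s^3; a valid unit for power would be e.g. W.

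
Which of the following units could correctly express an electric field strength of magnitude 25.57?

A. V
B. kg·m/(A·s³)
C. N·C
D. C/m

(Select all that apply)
B

electric field strength has SI base units: kg * m / (A * s^3)

Checking each option against kg * m / (A * s^3):
  A. V: ✗ does not match
  B. kg·m/(A·s³): ✓ matches
  C. N·C: ✗ does not match
  D. C/m: ✗ does not match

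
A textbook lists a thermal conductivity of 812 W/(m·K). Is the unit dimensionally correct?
Yes

thermal conductivity has SI base units: kg * m / (s^3 * K)
W/(m·K) reduces to the same SI base units, so it is a valid unit for thermal conductivity.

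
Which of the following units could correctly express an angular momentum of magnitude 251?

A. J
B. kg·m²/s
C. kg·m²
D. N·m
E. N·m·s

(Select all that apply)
B, E

angular momentum has SI base units: kg * m^2 / s

Checking each option against kg * m^2 / s:
  A. J: ✗ does not match
  B. kg·m²/s: ✓ matches
  C. kg·m²: ✗ does not match
  D. N·m: ✗ does not match
  E. N·m·s: ✓ matches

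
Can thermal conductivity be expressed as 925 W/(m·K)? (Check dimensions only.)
Yes

thermal conductivity has SI base units: kg * m / (s^3 * K)
W/(m·K) reduces to the same SI base units, so it is a valid unit for thermal conductivity.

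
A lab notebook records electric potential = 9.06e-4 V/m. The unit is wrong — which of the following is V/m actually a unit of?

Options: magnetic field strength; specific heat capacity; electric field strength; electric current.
electric field strength

electric potential should have units dimensionally equivalent to kg * m^2 / (A * s^3) (e.g. V).
The given unit 'V/m' reduces to kg * m / (A * s^3). Of the listed options, that is the dimensionality of electric field strength.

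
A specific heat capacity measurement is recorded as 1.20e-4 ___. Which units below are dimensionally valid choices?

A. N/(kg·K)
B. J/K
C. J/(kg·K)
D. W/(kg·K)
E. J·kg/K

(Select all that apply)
C

specific heat capacity has SI base units: m^2 / (s^2 * K)

Checking each option against m^2 / (s^2 * K):
  A. N/(kg·K): ✗ does not match
  B. J/K: ✗ does not match
  C. J/(kg·K): ✓ matches
  D. W/(kg·K): ✗ does not match
  E. J·kg/K: ✗ does not match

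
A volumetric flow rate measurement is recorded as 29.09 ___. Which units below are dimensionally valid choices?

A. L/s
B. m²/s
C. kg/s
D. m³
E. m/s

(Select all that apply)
A

volumetric flow rate has SI base units: m^3 / s

Checking each option against m^3 / s:
  A. L/s: ✓ matches
  B. m²/s: ✗ does not match
  C. kg/s: ✗ does not match
  D. m³: ✗ does not match
  E. m/s: ✗ does not match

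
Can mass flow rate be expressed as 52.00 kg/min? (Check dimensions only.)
Yes

mass flow rate has SI base units: kg / s
kg/min reduces to the same SI base units, so it is a valid unit for mass flow rate.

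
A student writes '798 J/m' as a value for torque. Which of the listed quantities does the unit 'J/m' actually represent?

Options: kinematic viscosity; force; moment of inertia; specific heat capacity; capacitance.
force

torque should have units dimensionally equivalent to kg * m^2 / s^2 (e.g. N·m).
The given unit 'J/m' reduces to kg * m / s^2. Of the listed options, that is the dimensionality of force.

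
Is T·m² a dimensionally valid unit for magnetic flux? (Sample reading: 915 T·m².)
Yes

magnetic flux has SI base units: kg * m^2 / (A * s^2)
T·m² reduces to the same SI base units, so it is a valid unit for magnetic flux.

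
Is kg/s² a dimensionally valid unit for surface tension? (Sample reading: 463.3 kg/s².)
Yes

surface tension has SI base units: kg / s^2
kg/s² reduces to the same SI base units, so it is a valid unit for surface tension.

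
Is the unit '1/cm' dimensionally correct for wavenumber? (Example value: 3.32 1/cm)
Yes

wavenumber has SI base units: 1 / m
1/cm reduces to the same SI base units, so it is a valid unit for wavenumber.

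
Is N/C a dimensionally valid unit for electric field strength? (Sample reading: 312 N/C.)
Yes

electric field strength has SI base units: kg * m / (A * s^3)
N/C reduces to the same SI base units, so it is a valid unit for electric field strength.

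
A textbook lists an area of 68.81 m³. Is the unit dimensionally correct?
No

area has SI base units: m^2
m³ does NOT reduce to m^2; a valid unit for area would be e.g. m².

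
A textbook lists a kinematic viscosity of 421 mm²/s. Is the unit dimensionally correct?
Yes

kinematic viscosity has SI base units: m^2 / s
mm²/s reduces to the same SI base units, so it is a valid unit for kinematic viscosity.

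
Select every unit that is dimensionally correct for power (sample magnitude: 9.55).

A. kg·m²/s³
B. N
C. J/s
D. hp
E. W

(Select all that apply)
A, C, D, E

power has SI base units: kg * m^2 / s^3

Checking each option against kg * m^2 / s^3:
  A. kg·m²/s³: ✓ matches
  B. N: ✗ does not match
  C. J/s: ✓ matches
  D. hp: ✓ matches
  E. W: ✓ matches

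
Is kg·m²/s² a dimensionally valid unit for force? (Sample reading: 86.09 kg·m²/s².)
No

force has SI base units: kg * m / s^2
kg·m²/s² does NOT reduce to kg * m / s^2; a valid unit for force would be e.g. N.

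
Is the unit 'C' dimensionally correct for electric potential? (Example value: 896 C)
No

electric potential has SI base units: kg * m^2 / (A * s^3)
C does NOT reduce to kg * m^2 / (A * s^3); a valid unit for electric potential would be e.g. V.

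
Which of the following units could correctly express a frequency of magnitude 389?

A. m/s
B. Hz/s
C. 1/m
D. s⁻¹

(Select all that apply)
D

frequency has SI base units: 1 / s

Checking each option against 1 / s:
  A. m/s: ✗ does not match
  B. Hz/s: ✗ does not match
  C. 1/m: ✗ does not match
  D. s⁻¹: ✓ matches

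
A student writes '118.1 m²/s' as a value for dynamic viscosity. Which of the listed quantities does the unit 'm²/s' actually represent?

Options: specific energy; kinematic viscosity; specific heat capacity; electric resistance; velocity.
kinematic viscosity

dynamic viscosity should have units dimensionally equivalent to kg / (m * s) (e.g. Pa·s).
The given unit 'm²/s' reduces to m^2 / s. Of the listed options, that is the dimensionality of kinematic viscosity.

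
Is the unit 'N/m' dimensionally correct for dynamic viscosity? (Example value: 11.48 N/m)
No

dynamic viscosity has SI base units: kg / (m * s)
N/m does NOT reduce to kg / (m * s); a valid unit for dynamic viscosity would be e.g. Pa·s.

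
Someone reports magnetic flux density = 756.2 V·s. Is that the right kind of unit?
No

magnetic flux density has SI base units: kg / (A * s^2)
V·s does NOT reduce to kg / (A * s^2); a valid unit for magnetic flux density would be e.g. T.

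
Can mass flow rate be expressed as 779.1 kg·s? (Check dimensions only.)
No

mass flow rate has SI base units: kg / s
kg·s does NOT reduce to kg / s; a valid unit for mass flow rate would be e.g. kg/s.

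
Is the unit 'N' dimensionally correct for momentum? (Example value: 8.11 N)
No

momentum has SI base units: kg * m / s
N does NOT reduce to kg * m / s; a valid unit for momentum would be e.g. kg·m/s.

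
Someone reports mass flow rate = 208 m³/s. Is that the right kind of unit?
No

mass flow rate has SI base units: kg / s
m³/s does NOT reduce to kg / s; a valid unit for mass flow rate would be e.g. kg/s.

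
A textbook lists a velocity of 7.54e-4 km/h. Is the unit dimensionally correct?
Yes

velocity has SI base units: m / s
km/h reduces to the same SI base units, so it is a valid unit for velocity.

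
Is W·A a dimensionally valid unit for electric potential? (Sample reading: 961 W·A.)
No

electric potential has SI base units: kg * m^2 / (A * s^3)
W·A does NOT reduce to kg * m^2 / (A * s^3); a valid unit for electric potential would be e.g. V.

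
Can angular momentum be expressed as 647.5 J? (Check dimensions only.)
No

angular momentum has SI base units: kg * m^2 / s
J does NOT reduce to kg * m^2 / s; a valid unit for angular momentum would be e.g. kg·m²/s.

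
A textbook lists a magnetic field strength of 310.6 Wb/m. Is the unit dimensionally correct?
No

magnetic field strength has SI base units: A / m
Wb/m does NOT reduce to A / m; a valid unit for magnetic field strength would be e.g. A/m.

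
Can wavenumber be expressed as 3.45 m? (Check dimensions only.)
No

wavenumber has SI base units: 1 / m
m does NOT reduce to 1 / m; a valid unit for wavenumber would be e.g. 1/m.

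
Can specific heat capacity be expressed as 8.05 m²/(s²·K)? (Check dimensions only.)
Yes

specific heat capacity has SI base units: m^2 / (s^2 * K)
m²/(s²·K) reduces to the same SI base units, so it is a valid unit for specific heat capacity.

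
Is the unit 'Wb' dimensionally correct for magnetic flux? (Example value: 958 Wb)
Yes

magnetic flux has SI base units: kg * m^2 / (A * s^2)
Wb reduces to the same SI base units, so it is a valid unit for magnetic flux.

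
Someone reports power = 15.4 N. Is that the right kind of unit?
No

power has SI base units: kg * m^2 / s^3
N does NOT reduce to kg * m^2 / s^3; a valid unit for power would be e.g. W.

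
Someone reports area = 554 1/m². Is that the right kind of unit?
No

area has SI base units: m^2
1/m² does NOT reduce to m^2; a valid unit for area would be e.g. m².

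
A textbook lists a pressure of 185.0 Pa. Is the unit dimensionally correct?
Yes

pressure has SI base units: kg / (m * s^2)
Pa reduces to the same SI base units, so it is a valid unit for pressure.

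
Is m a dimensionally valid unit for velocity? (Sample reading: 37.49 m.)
No

velocity has SI base units: m / s
m does NOT reduce to m / s; a valid unit for velocity would be e.g. m/s.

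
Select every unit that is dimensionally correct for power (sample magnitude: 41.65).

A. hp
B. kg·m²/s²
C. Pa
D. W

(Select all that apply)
A, D

power has SI base units: kg * m^2 / s^3

Checking each option against kg * m^2 / s^3:
  A. hp: ✓ matches
  B. kg·m²/s²: ✗ does not match
  C. Pa: ✗ does not match
  D. W: ✓ matches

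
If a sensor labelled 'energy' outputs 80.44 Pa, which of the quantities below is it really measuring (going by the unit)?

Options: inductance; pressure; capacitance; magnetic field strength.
pressure

energy should have units dimensionally equivalent to kg * m^2 / s^2 (e.g. J).
The given unit 'Pa' reduces to kg / (m * s^2). Of the listed options, that is the dimensionality of pressure.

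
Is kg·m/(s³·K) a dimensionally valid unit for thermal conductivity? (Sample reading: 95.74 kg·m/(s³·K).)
Yes

thermal conductivity has SI base units: kg * m / (s^3 * K)
kg·m/(s³·K) reduces to the same SI base units, so it is a valid unit for thermal conductivity.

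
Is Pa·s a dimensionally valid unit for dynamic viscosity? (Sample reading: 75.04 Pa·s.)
Yes

dynamic viscosity has SI base units: kg / (m * s)
Pa·s reduces to the same SI base units, so it is a valid unit for dynamic viscosity.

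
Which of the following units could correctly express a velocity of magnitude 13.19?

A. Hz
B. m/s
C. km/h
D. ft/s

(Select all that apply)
B, C, D

velocity has SI base units: m / s

Checking each option against m / s:
  A. Hz: ✗ does not match
  B. m/s: ✓ matches
  C. km/h: ✓ matches
  D. ft/s: ✓ matches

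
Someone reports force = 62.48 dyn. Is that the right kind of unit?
Yes

force has SI base units: kg * m / s^2
dyn reduces to the same SI base units, so it is a valid unit for force.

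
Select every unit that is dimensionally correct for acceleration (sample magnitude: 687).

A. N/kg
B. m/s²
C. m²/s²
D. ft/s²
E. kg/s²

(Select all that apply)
A, B, D

acceleration has SI base units: m / s^2

Checking each option against m / s^2:
  A. N/kg: ✓ matches
  B. m/s²: ✓ matches
  C. m²/s²: ✗ does not match
  D. ft/s²: ✓ matches
  E. kg/s²: ✗ does not match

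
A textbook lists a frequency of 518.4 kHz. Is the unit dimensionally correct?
Yes

frequency has SI base units: 1 / s
kHz reduces to the same SI base units, so it is a valid unit for frequency.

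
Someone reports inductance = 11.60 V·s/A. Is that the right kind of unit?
Yes

inductance has SI base units: kg * m^2 / (A^2 * s^2)
V·s/A reduces to the same SI base units, so it is a valid unit for inductance.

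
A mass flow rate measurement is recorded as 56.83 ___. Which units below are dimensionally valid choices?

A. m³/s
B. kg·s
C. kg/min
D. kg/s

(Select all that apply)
C, D

mass flow rate has SI base units: kg / s

Checking each option against kg / s:
  A. m³/s: ✗ does not match
  B. kg·s: ✗ does not match
  C. kg/min: ✓ matches
  D. kg/s: ✓ matches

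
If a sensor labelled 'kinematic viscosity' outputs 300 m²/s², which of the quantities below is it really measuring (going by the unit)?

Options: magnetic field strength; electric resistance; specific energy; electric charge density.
specific energy

kinematic viscosity should have units dimensionally equivalent to m^2 / s (e.g. m²/s).
The given unit 'm²/s²' reduces to m^2 / s^2. Of the listed options, that is the dimensionality of specific energy.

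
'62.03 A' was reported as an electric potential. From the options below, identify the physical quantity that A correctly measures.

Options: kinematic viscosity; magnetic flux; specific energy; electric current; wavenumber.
electric current

electric potential should have units dimensionally equivalent to kg * m^2 / (A * s^3) (e.g. V).
The given unit 'A' reduces to A. Of the listed options, that is the dimensionality of electric current.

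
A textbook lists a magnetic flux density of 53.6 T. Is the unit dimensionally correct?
Yes

magnetic flux density has SI base units: kg / (A * s^2)
T reduces to the same SI base units, so it is a valid unit for magnetic flux density.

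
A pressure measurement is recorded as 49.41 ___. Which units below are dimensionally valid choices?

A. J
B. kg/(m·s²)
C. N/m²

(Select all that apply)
B, C

pressure has SI base units: kg / (m * s^2)

Checking each option against kg / (m * s^2):
  A. J: ✗ does not match
  B. kg/(m·s²): ✓ matches
  C. N/m²: ✓ matches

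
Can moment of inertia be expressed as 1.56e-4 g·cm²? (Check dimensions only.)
Yes

moment of inertia has SI base units: kg * m^2
g·cm² reduces to the same SI base units, so it is a valid unit for moment of inertia.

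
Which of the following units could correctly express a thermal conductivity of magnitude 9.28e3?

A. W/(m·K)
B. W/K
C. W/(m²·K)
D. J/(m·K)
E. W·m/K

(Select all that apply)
A

thermal conductivity has SI base units: kg * m / (s^3 * K)

Checking each option against kg * m / (s^3 * K):
  A. W/(m·K): ✓ matches
  B. W/K: ✗ does not match
  C. W/(m²·K): ✗ does not match
  D. J/(m·K): ✗ does not match
  E. W·m/K: ✗ does not match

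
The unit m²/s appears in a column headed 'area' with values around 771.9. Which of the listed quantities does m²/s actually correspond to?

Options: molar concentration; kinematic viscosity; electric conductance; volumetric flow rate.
kinematic viscosity

area should have units dimensionally equivalent to m^2 (e.g. m²).
The given unit 'm²/s' reduces to m^2 / s. Of the listed options, that is the dimensionality of kinematic viscosity.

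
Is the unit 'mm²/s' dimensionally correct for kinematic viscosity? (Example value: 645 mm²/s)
Yes

kinematic viscosity has SI base units: m^2 / s
mm²/s reduces to the same SI base units, so it is a valid unit for kinematic viscosity.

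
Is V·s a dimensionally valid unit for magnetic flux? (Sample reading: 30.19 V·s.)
Yes

magnetic flux has SI base units: kg * m^2 / (A * s^2)
V·s reduces to the same SI base units, so it is a valid unit for magnetic flux.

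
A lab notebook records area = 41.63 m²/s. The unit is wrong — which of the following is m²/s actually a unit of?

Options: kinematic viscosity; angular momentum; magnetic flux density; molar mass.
kinematic viscosity

area should have units dimensionally equivalent to m^2 (e.g. m²).
The given unit 'm²/s' reduces to m^2 / s. Of the listed options, that is the dimensionality of kinematic viscosity.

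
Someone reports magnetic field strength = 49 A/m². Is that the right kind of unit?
No

magnetic field strength has SI base units: A / m
A/m² does NOT reduce to A / m; a valid unit for magnetic field strength would be e.g. A/m.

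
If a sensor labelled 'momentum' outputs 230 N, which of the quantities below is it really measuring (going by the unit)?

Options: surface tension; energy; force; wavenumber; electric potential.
force

momentum should have units dimensionally equivalent to kg * m / s (e.g. kg·m/s).
The given unit 'N' reduces to kg * m / s^2. Of the listed options, that is the dimensionality of force.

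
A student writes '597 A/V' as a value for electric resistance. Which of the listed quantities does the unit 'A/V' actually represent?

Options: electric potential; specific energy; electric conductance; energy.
electric conductance

electric resistance should have units dimensionally equivalent to kg * m^2 / (A^2 * s^3) (e.g. Ω).
The given unit 'A/V' reduces to A^2 * s^3 / (kg * m^2). Of the listed options, that is the dimensionality of electric conductance.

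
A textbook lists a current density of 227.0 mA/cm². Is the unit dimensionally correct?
Yes

current density has SI base units: A / m^2
mA/cm² reduces to the same SI base units, so it is a valid unit for current density.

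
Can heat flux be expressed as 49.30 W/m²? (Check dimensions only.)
Yes

heat flux has SI base units: kg / s^3
W/m² reduces to the same SI base units, so it is a valid unit for heat flux.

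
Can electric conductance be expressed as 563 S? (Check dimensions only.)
Yes

electric conductance has SI base units: A^2 * s^3 / (kg * m^2)
S reduces to the same SI base units, so it is a valid unit for electric conductance.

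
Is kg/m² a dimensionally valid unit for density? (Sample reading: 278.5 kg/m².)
No

density has SI base units: kg / m^3
kg/m² does NOT reduce to kg / m^3; a valid unit for density would be e.g. kg/m³.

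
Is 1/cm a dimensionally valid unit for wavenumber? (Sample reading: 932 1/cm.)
Yes

wavenumber has SI base units: 1 / m
1/cm reduces to the same SI base units, so it is a valid unit for wavenumber.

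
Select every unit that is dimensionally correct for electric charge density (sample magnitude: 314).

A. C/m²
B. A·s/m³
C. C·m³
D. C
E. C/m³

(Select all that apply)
B, E

electric charge density has SI base units: A * s / m^3

Checking each option against A * s / m^3:
  A. C/m²: ✗ does not match
  B. A·s/m³: ✓ matches
  C. C·m³: ✗ does not match
  D. C: ✗ does not match
  E. C/m³: ✓ matches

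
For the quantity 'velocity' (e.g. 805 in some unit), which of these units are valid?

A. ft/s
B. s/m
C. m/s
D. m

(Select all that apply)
A, C

velocity has SI base units: m / s

Checking each option against m / s:
  A. ft/s: ✓ matches
  B. s/m: ✗ does not match
  C. m/s: ✓ matches
  D. m: ✗ does not match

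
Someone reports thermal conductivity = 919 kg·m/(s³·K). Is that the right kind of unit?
Yes

thermal conductivity has SI base units: kg * m / (s^3 * K)
kg·m/(s³·K) reduces to the same SI base units, so it is a valid unit for thermal conductivity.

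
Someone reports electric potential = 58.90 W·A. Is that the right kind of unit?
No

electric potential has SI base units: kg * m^2 / (A * s^3)
W·A does NOT reduce to kg * m^2 / (A * s^3); a valid unit for electric potential would be e.g. V.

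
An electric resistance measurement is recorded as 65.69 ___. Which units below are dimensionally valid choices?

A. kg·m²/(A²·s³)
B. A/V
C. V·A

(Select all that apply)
A

electric resistance has SI base units: kg * m^2 / (A^2 * s^3)

Checking each option against kg * m^2 / (A^2 * s^3):
  A. kg·m²/(A²·s³): ✓ matches
  B. A/V: ✗ does not match
  C. V·A: ✗ does not match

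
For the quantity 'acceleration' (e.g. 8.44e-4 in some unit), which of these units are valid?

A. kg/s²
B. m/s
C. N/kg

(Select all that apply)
C

acceleration has SI base units: m / s^2

Checking each option against m / s^2:
  A. kg/s²: ✗ does not match
  B. m/s: ✗ does not match
  C. N/kg: ✓ matches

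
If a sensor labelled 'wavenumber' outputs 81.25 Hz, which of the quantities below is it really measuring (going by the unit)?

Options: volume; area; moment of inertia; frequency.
frequency

wavenumber should have units dimensionally equivalent to 1 / m (e.g. 1/m).
The given unit 'Hz' reduces to 1 / s. Of the listed options, that is the dimensionality of frequency.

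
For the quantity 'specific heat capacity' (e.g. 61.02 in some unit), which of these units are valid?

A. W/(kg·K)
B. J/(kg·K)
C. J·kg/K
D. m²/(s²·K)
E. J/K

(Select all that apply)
B, D

specific heat capacity has SI base units: m^2 / (s^2 * K)

Checking each option against m^2 / (s^2 * K):
  A. W/(kg·K): ✗ does not match
  B. J/(kg·K): ✓ matches
  C. J·kg/K: ✗ does not match
  D. m²/(s²·K): ✓ matches
  E. J/K: ✗ does not match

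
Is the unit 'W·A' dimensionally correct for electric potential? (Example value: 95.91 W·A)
No

electric potential has SI base units: kg * m^2 / (A * s^3)
W·A does NOT reduce to kg * m^2 / (A * s^3); a valid unit for electric potential would be e.g. V.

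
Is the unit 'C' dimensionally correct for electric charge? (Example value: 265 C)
Yes

electric charge has SI base units: A * s
C reduces to the same SI base units, so it is a valid unit for electric charge.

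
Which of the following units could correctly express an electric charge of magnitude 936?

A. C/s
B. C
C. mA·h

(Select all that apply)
B, C

electric charge has SI base units: A * s

Checking each option against A * s:
  A. C/s: ✗ does not match
  B. C: ✓ matches
  C. mA·h: ✓ matches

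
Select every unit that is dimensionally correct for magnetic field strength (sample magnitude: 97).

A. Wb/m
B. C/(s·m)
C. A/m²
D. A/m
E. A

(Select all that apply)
B, D

magnetic field strength has SI base units: A / m

Checking each option against A / m:
  A. Wb/m: ✗ does not match
  B. C/(s·m): ✓ matches
  C. A/m²: ✗ does not match
  D. A/m: ✓ matches
  E. A: ✗ does not match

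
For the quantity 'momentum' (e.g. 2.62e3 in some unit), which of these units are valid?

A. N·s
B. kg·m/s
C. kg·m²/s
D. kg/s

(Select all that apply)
A, B

momentum has SI base units: kg * m / s

Checking each option against kg * m / s:
  A. N·s: ✓ matches
  B. kg·m/s: ✓ matches
  C. kg·m²/s: ✗ does not match
  D. kg/s: ✗ does not match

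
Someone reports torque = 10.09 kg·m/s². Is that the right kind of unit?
No

torque has SI base units: kg * m^2 / s^2
kg·m/s² does NOT reduce to kg * m^2 / s^2; a valid unit for torque would be e.g. N·m.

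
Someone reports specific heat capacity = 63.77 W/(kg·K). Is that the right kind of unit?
No

specific heat capacity has SI base units: m^2 / (s^2 * K)
W/(kg·K) does NOT reduce to m^2 / (s^2 * K); a valid unit for specific heat capacity would be e.g. J/(kg·K).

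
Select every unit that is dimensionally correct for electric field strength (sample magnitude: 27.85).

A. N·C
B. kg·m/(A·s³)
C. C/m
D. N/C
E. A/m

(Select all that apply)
B, D

electric field strength has SI base units: kg * m / (A * s^3)

Checking each option against kg * m / (A * s^3):
  A. N·C: ✗ does not match
  B. kg·m/(A·s³): ✓ matches
  C. C/m: ✗ does not match
  D. N/C: ✓ matches
  E. A/m: ✗ does not match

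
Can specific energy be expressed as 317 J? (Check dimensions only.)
No

specific energy has SI base units: m^2 / s^2
J does NOT reduce to m^2 / s^2; a valid unit for specific energy would be e.g. J/kg.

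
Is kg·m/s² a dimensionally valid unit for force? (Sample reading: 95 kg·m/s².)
Yes

force has SI base units: kg * m / s^2
kg·m/s² reduces to the same SI base units, so it is a valid unit for force.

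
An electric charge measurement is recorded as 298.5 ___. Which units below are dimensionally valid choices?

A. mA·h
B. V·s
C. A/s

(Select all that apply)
A

electric charge has SI base units: A * s

Checking each option against A * s:
  A. mA·h: ✓ matches
  B. V·s: ✗ does not match
  C. A/s: ✗ does not match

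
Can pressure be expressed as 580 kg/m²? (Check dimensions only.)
No

pressure has SI base units: kg / (m * s^2)
kg/m² does NOT reduce to kg / (m * s^2); a valid unit for pressure would be e.g. Pa.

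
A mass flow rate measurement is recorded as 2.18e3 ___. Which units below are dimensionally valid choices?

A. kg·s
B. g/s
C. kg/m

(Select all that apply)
B

mass flow rate has SI base units: kg / s

Checking each option against kg / s:
  A. kg·s: ✗ does not match
  B. g/s: ✓ matches
  C. kg/m: ✗ does not match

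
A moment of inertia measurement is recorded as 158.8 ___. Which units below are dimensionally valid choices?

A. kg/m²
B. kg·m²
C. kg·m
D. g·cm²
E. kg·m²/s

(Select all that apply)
B, D

moment of inertia has SI base units: kg * m^2

Checking each option against kg * m^2:
  A. kg/m²: ✗ does not match
  B. kg·m²: ✓ matches
  C. kg·m: ✗ does not match
  D. g·cm²: ✓ matches
  E. kg·m²/s: ✗ does not match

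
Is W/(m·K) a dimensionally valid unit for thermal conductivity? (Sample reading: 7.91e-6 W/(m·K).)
Yes

thermal conductivity has SI base units: kg * m / (s^3 * K)
W/(m·K) reduces to the same SI base units, so it is a valid unit for thermal conductivity.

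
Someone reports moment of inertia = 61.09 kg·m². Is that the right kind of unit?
Yes

moment of inertia has SI base units: kg * m^2
kg·m² reduces to the same SI base units, so it is a valid unit for moment of inertia.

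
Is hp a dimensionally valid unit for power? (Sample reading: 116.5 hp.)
Yes

power has SI base units: kg * m^2 / s^3
hp reduces to the same SI base units, so it is a valid unit for power.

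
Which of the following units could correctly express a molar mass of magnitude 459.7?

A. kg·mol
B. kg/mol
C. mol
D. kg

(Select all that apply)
B

molar mass has SI base units: kg / mol

Checking each option against kg / mol:
  A. kg·mol: ✗ does not match
  B. kg/mol: ✓ matches
  C. mol: ✗ does not match
  D. kg: ✗ does not match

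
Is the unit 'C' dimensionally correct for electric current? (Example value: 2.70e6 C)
No

electric current has SI base units: A
C does NOT reduce to A; a valid unit for electric current would be e.g. A.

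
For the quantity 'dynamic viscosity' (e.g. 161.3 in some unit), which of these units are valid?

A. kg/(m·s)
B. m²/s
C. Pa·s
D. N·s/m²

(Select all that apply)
A, C, D

dynamic viscosity has SI base units: kg / (m * s)

Checking each option against kg / (m * s):
  A. kg/(m·s): ✓ matches
  B. m²/s: ✗ does not match
  C. Pa·s: ✓ matches
  D. N·s/m²: ✓ matches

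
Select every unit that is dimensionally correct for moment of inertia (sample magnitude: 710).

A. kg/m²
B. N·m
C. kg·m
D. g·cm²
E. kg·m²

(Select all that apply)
D, E

moment of inertia has SI base units: kg * m^2

Checking each option against kg * m^2:
  A. kg/m²: ✗ does not match
  B. N·m: ✗ does not match
  C. kg·m: ✗ does not match
  D. g·cm²: ✓ matches
  E. kg·m²: ✓ matches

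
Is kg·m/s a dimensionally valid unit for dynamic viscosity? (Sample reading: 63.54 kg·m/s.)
No

dynamic viscosity has SI base units: kg / (m * s)
kg·m/s does NOT reduce to kg / (m * s); a valid unit for dynamic viscosity would be e.g. Pa·s.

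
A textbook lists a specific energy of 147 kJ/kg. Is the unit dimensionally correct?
Yes

specific energy has SI base units: m^2 / s^2
kJ/kg reduces to the same SI base units, so it is a valid unit for specific energy.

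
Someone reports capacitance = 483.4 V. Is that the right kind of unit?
No

capacitance has SI base units: A^2 * s^4 / (kg * m^2)
V does NOT reduce to A^2 * s^4 / (kg * m^2); a valid unit for capacitance would be e.g. F.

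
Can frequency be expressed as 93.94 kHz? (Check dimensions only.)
Yes

frequency has SI base units: 1 / s
kHz reduces to the same SI base units, so it is a valid unit for frequency.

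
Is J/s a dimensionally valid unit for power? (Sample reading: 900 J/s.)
Yes

power has SI base units: kg * m^2 / s^3
J/s reduces to the same SI base units, so it is a valid unit for power.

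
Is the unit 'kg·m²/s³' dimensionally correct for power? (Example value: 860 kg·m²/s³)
Yes

power has SI base units: kg * m^2 / s^3
kg·m²/s³ reduces to the same SI base units, so it is a valid unit for power.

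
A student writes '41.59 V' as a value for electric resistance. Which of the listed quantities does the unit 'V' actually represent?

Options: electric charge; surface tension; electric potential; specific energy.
electric potential

electric resistance should have units dimensionally equivalent to kg * m^2 / (A^2 * s^3) (e.g. Ω).
The given unit 'V' reduces to kg * m^2 / (A * s^3). Of the listed options, that is the dimensionality of electric potential.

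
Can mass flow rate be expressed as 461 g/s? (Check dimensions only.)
Yes

mass flow rate has SI base units: kg / s
g/s reduces to the same SI base units, so it is a valid unit for mass flow rate.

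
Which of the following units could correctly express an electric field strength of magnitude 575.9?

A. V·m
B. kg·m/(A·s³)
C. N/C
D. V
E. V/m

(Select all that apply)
B, C, E

electric field strength has SI base units: kg * m / (A * s^3)

Checking each option against kg * m / (A * s^3):
  A. V·m: ✗ does not match
  B. kg·m/(A·s³): ✓ matches
  C. N/C: ✓ matches
  D. V: ✗ does not match
  E. V/m: ✓ matches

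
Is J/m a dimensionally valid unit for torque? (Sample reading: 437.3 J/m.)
No

torque has SI base units: kg * m^2 / s^2
J/m does NOT reduce to kg * m^2 / s^2; a valid unit for torque would be e.g. N·m.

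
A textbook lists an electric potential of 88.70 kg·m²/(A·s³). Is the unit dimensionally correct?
Yes

electric potential has SI base units: kg * m^2 / (A * s^3)
kg·m²/(A·s³) reduces to the same SI base units, so it is a valid unit for electric potential.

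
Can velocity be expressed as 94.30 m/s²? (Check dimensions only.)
No

velocity has SI base units: m / s
m/s² does NOT reduce to m / s; a valid unit for velocity would be e.g. m/s.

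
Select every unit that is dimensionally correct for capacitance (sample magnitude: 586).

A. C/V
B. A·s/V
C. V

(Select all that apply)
A, B

capacitance has SI base units: A^2 * s^4 / (kg * m^2)

Checking each option against A^2 * s^4 / (kg * m^2):
  A. C/V: ✓ matches
  B. A·s/V: ✓ matches
  C. V: ✗ does not match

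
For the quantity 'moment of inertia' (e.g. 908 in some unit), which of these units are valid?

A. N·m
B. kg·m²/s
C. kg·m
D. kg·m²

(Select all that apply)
D

moment of inertia has SI base units: kg * m^2

Checking each option against kg * m^2:
  A. N·m: ✗ does not match
  B. kg·m²/s: ✗ does not match
  C. kg·m: ✗ does not match
  D. kg·m²: ✓ matches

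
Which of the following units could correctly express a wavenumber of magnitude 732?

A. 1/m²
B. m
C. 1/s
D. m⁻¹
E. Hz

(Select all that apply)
D

wavenumber has SI base units: 1 / m

Checking each option against 1 / m:
  A. 1/m²: ✗ does not match
  B. m: ✗ does not match
  C. 1/s: ✗ does not match
  D. m⁻¹: ✓ matches
  E. Hz: ✗ does not match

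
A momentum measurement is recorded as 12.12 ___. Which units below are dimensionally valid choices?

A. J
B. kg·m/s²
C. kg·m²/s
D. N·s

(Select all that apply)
D

momentum has SI base units: kg * m / s

Checking each option against kg * m / s:
  A. J: ✗ does not match
  B. kg·m/s²: ✗ does not match
  C. kg·m²/s: ✗ does not match
  D. N·s: ✓ matches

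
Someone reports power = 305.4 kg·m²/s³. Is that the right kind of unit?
Yes

power has SI base units: kg * m^2 / s^3
kg·m²/s³ reduces to the same SI base units, so it is a valid unit for power.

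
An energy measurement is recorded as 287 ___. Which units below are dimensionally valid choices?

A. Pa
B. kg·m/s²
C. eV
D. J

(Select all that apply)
C, D

energy has SI base units: kg * m^2 / s^2

Checking each option against kg * m^2 / s^2:
  A. Pa: ✗ does not match
  B. kg·m/s²: ✗ does not match
  C. eV: ✓ matches
  D. J: ✓ matches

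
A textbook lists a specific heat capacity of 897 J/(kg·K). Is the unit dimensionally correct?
Yes

specific heat capacity has SI base units: m^2 / (s^2 * K)
J/(kg·K) reduces to the same SI base units, so it is a valid unit for specific heat capacity.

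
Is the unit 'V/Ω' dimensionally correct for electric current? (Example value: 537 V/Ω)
Yes

electric current has SI base units: A
V/Ω reduces to the same SI base units, so it is a valid unit for electric current.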